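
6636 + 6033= 12669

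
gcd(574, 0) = 574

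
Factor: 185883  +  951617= 1137500=2^2 * 5^5*7^1*13^1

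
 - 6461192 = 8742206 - 15203398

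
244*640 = 156160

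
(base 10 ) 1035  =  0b10000001011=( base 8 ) 2013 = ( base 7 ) 3006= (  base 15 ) 490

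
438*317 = 138846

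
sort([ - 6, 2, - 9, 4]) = [ - 9,-6, 2, 4]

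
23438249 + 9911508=33349757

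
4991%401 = 179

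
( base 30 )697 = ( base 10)5677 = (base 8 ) 13055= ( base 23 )AGJ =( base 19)FDF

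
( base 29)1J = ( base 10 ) 48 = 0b110000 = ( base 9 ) 53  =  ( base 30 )1I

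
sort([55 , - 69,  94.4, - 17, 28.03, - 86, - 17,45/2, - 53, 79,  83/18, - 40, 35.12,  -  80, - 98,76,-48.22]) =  [-98 , - 86 , - 80, - 69, - 53, - 48.22, - 40, - 17, - 17,  83/18,45/2,  28.03,35.12 , 55, 76 , 79 , 94.4]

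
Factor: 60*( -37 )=-2220= -2^2 * 3^1*5^1*37^1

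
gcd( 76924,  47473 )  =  1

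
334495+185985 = 520480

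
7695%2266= 897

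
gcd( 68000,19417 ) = 1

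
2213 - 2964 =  - 751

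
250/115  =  50/23= 2.17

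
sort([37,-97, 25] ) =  [ - 97 , 25,37] 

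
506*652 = 329912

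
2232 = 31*72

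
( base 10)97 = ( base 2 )1100001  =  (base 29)3a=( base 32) 31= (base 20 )4h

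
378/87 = 4 + 10/29 = 4.34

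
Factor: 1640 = 2^3*5^1*41^1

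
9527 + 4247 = 13774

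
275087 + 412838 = 687925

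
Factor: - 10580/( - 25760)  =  2^( - 3 )*7^(-1 )*23^1 = 23/56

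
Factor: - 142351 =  - 11^1*12941^1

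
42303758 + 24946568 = 67250326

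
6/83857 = 6/83857=0.00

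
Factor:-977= - 977^1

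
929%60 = 29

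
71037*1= 71037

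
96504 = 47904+48600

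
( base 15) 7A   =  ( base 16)73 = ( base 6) 311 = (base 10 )115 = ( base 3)11021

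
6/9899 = 6/9899 = 0.00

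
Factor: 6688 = 2^5*11^1 * 19^1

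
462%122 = 96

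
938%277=107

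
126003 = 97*1299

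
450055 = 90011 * 5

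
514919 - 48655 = 466264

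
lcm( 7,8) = 56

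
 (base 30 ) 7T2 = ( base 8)16004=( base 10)7172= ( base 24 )CAK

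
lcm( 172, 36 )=1548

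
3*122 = 366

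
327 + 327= 654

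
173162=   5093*34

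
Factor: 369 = 3^2*41^1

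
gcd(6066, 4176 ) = 18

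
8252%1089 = 629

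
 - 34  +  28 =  - 6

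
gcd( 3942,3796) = 146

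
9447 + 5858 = 15305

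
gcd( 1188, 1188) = 1188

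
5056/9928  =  632/1241 = 0.51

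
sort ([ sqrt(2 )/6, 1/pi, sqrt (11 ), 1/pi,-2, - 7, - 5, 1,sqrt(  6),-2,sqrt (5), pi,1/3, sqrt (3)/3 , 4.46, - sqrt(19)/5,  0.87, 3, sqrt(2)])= [ - 7, - 5, - 2, - 2, - sqrt(19) /5, sqrt( 2)/6, 1/pi, 1/pi,1/3,  sqrt (3)/3, 0.87, 1,sqrt(2) , sqrt (5 ), sqrt( 6),3, pi, sqrt (11) , 4.46] 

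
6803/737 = 6803/737 = 9.23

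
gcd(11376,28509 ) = 3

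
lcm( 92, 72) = 1656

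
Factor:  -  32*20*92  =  -58880= - 2^9*5^1*23^1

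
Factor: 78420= 2^2*3^1 * 5^1*1307^1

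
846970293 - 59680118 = 787290175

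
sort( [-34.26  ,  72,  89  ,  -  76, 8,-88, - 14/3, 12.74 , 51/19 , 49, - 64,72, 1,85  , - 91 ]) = [  -  91 , - 88, - 76 , - 64, - 34.26, - 14/3,1 , 51/19,8, 12.74,49  ,  72, 72,85,89]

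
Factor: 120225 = 3^1*5^2 *7^1*229^1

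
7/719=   7/719= 0.01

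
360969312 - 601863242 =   -  240893930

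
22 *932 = 20504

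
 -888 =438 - 1326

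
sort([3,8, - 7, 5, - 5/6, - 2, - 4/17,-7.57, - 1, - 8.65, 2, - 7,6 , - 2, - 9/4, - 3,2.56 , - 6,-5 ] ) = [  -  8.65, - 7.57,-7, -7, - 6, - 5, - 3, - 9/4, - 2, - 2, - 1, - 5/6,- 4/17,2, 2.56, 3 , 5,6,8]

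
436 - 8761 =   -  8325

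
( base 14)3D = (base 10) 55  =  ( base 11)50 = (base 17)34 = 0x37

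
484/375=1 + 109/375= 1.29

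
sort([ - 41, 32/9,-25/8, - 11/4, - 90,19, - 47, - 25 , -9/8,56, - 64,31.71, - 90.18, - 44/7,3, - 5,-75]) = [- 90.18,-90, -75, -64, -47, - 41, - 25, - 44/7, - 5, - 25/8, - 11/4, -9/8,3, 32/9,19,31.71,56 ] 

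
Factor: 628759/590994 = 2^( - 1 )*3^( - 2 )*32833^(  -  1) * 628759^1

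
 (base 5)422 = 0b1110000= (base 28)40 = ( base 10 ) 112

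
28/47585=28/47585 = 0.00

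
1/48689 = 1/48689 =0.00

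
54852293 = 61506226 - 6653933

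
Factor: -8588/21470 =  - 2/5 = - 2^1 * 5^(-1)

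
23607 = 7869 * 3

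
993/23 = 43 + 4/23 = 43.17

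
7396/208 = 35 + 29/52 = 35.56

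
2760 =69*40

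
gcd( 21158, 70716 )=142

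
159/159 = 1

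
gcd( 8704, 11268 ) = 4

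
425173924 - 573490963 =-148317039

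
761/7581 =761/7581 = 0.10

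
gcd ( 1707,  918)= 3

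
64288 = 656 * 98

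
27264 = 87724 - 60460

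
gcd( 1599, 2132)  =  533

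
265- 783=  - 518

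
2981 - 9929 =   -  6948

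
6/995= 6/995 = 0.01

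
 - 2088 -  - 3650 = 1562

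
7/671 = 7/671 = 0.01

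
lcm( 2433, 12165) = 12165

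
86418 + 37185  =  123603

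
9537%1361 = 10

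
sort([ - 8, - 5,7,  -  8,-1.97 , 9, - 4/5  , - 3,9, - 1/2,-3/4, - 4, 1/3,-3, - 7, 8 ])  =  [  -  8, - 8, - 7, - 5, - 4, - 3, - 3,  -  1.97, - 4/5, - 3/4, - 1/2,1/3,7,8,9,9]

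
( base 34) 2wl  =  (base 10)3421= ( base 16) D5D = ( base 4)311131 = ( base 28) 4A5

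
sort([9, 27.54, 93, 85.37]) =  [9, 27.54,85.37,93 ] 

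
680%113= 2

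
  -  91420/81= - 1129 + 29/81=- 1128.64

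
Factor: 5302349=13^1*19^1*21467^1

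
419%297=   122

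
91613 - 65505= 26108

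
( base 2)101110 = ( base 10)46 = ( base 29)1H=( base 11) 42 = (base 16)2e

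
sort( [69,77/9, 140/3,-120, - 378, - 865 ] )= [  -  865, - 378, - 120, 77/9,140/3, 69 ]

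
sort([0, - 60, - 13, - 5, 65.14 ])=[ - 60, - 13, - 5,0  ,  65.14 ]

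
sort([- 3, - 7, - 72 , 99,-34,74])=[ - 72,- 34, - 7, - 3, 74,99] 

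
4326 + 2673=6999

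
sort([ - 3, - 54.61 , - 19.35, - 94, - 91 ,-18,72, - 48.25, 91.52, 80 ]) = [ - 94, - 91, - 54.61, - 48.25,-19.35, - 18, - 3,72,  80, 91.52 ] 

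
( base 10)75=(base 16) 4B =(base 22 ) 39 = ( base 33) 29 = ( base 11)69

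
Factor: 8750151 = 3^2*317^1*3067^1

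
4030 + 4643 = 8673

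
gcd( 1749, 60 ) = 3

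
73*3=219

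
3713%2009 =1704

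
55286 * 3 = 165858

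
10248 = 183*56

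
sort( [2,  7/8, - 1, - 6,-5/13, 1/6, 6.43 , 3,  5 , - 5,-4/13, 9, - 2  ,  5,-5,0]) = [ - 6, -5, - 5, - 2, -1, - 5/13, - 4/13  ,  0, 1/6, 7/8,  2,3, 5,5, 6.43,9 ]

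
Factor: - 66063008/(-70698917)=2^5 * 11^1  *59^1 * 79^( - 1)*3181^1*894923^( -1 ) 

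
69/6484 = 69/6484 = 0.01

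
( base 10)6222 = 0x184E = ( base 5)144342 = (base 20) fb2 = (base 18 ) 113c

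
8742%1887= 1194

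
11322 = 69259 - 57937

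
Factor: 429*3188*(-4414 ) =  - 6036815928 = -2^3*3^1*11^1*13^1*797^1*2207^1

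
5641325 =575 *9811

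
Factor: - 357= -3^1*7^1*17^1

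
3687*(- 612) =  - 2256444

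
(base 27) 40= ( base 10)108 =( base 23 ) 4g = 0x6C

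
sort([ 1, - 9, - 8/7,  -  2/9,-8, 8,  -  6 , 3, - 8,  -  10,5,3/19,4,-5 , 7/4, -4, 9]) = [ - 10,-9, -8, - 8, -6,-5, - 4,- 8/7,  -  2/9,  3/19, 1 , 7/4 , 3,4,5,8, 9] 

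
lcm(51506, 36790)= 257530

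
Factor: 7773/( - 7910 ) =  - 2^( - 1)* 3^1*5^( - 1 ) * 7^ ( - 1) * 113^( - 1) * 2591^1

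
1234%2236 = 1234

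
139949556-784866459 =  -644916903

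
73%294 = 73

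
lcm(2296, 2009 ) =16072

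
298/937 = 298/937  =  0.32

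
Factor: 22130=2^1 * 5^1*2213^1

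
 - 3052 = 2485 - 5537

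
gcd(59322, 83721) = 3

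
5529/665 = 8  +  11/35=8.31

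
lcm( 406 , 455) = 26390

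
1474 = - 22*( - 67) 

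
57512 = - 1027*( - 56)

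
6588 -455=6133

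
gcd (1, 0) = 1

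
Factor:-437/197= -19^1 * 23^1*197^( - 1)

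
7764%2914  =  1936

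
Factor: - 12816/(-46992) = 3^1* 11^( - 1) = 3/11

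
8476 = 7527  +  949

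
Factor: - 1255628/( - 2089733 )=2^2*11^1 * 223^( - 1 ) * 9371^( - 1)*28537^1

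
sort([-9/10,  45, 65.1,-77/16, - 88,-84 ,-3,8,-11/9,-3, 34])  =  [-88, - 84, - 77/16, - 3,  -  3,-11/9, - 9/10, 8, 34 , 45,65.1] 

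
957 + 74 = 1031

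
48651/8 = 6081 + 3/8 =6081.38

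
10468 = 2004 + 8464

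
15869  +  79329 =95198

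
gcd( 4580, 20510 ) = 10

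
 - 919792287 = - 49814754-869977533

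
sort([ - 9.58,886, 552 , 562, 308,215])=[ - 9.58,  215, 308 , 552,562,886]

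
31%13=5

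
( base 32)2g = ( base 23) 3B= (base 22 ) 3E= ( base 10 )80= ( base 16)50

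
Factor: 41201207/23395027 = 373^1*110459^1*23395027^( - 1) 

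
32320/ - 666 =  - 16160/333 = - 48.53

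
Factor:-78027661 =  - 19^1 * 23^1*29^1 * 47^1*131^1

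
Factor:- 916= - 2^2* 229^1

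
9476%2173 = 784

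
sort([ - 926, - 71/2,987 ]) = [ - 926, - 71/2, 987 ]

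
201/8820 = 67/2940 =0.02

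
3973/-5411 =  - 1 + 1438/5411= -0.73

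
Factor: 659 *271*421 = 75185969=271^1*421^1 * 659^1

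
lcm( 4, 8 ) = 8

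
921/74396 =921/74396=0.01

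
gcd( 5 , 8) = 1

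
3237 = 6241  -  3004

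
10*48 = 480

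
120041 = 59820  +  60221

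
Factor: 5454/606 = 9  =  3^2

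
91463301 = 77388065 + 14075236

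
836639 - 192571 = 644068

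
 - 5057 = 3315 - 8372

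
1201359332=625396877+575962455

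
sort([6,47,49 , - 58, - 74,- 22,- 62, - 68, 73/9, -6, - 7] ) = [ - 74, - 68, - 62, - 58, - 22, - 7,-6, 6,73/9,47, 49]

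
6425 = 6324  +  101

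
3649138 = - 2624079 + 6273217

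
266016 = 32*8313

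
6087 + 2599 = 8686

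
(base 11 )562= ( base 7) 1651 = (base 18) 217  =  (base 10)673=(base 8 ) 1241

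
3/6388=3/6388= 0.00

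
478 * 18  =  8604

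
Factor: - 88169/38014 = - 2^( - 1)*83^( - 1 )*229^(-1 )*88169^1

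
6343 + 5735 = 12078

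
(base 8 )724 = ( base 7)1236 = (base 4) 13110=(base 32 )EK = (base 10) 468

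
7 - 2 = 5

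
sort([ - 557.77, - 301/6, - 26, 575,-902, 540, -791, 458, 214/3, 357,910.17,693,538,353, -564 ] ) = [-902 , - 791, - 564, - 557.77,  -  301/6 ,  -  26,214/3,  353, 357, 458 , 538, 540, 575, 693, 910.17]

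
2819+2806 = 5625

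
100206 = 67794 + 32412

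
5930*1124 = 6665320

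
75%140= 75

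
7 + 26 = 33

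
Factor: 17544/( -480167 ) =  - 2^3*3^1*17^1*43^1*480167^( - 1)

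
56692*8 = 453536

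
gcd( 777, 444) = 111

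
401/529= 401/529 = 0.76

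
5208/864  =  217/36 = 6.03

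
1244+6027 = 7271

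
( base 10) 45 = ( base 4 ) 231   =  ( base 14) 33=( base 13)36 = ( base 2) 101101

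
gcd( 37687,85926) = 1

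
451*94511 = 42624461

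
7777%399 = 196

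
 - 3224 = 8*( - 403 )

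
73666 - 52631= 21035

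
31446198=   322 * 97659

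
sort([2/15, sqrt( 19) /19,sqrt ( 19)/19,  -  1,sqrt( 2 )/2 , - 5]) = [ - 5, -1,2/15, sqrt ( 19)/19,sqrt( 19) /19,sqrt( 2) /2] 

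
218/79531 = 218/79531 = 0.00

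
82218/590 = 41109/295 = 139.35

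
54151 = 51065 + 3086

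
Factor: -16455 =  - 3^1*5^1* 1097^1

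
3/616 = 3/616 = 0.00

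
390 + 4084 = 4474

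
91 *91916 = 8364356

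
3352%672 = 664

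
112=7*16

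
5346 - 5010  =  336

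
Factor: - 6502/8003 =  - 2^1 * 53^( - 1 )*151^( - 1)  *  3251^1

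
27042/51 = 9014/17 = 530.24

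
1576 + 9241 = 10817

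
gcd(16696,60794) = 2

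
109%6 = 1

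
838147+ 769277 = 1607424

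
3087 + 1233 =4320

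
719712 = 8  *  89964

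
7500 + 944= 8444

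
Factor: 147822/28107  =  142/27= 2^1*3^( - 3) *71^1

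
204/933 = 68/311 = 0.22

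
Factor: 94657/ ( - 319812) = - 2^(  -  2) * 3^( - 1 ) *29^( - 1 ) * 103^1 = - 103/348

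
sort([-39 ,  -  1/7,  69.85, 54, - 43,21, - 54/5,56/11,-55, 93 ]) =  [ -55, - 43,-39, - 54/5,-1/7, 56/11,21,54, 69.85, 93 ]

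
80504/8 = 10063 =10063.00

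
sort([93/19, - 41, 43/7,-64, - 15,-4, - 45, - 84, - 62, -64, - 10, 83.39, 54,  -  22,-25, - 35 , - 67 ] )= [ - 84, - 67, - 64, - 64, - 62, - 45, - 41, - 35,  -  25, - 22, - 15, - 10, - 4, 93/19, 43/7, 54, 83.39 ] 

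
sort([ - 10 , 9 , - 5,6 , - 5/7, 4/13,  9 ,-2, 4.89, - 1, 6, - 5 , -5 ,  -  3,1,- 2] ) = [ - 10,-5, - 5 ,-5, - 3, - 2, - 2, - 1, - 5/7, 4/13, 1, 4.89,6, 6, 9,9 ] 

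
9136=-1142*( - 8)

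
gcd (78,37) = 1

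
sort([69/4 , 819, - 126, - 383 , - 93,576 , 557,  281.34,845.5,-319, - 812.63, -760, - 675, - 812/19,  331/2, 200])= [ - 812.63,-760, -675, - 383,-319, - 126,  -  93, -812/19, 69/4 , 331/2,  200,281.34, 557, 576,819,845.5]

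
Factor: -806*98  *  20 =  - 1579760  =  -  2^4 * 5^1*7^2* 13^1*31^1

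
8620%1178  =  374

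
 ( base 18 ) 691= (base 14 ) AA7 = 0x83b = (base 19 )5fh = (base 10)2107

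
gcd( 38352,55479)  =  3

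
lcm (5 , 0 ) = 0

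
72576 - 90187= - 17611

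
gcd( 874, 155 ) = 1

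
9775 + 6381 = 16156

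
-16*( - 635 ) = 10160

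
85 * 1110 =94350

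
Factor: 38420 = 2^2*5^1*17^1*113^1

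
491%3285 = 491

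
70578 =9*7842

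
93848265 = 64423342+29424923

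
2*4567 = 9134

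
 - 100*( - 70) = 7000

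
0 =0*387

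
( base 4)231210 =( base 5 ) 43131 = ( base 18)900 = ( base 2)101101100100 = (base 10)2916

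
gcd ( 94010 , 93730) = 70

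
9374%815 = 409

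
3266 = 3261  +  5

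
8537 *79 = 674423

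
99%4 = 3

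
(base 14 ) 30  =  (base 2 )101010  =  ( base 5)132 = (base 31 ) 1B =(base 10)42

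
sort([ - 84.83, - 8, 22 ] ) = [ - 84.83, - 8, 22]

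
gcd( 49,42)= 7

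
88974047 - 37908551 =51065496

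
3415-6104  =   - 2689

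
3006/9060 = 501/1510 = 0.33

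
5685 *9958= 56611230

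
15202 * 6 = 91212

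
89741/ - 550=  - 89741/550 = -163.17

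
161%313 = 161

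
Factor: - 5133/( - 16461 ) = 3^(- 1)*29^1*31^(-1 ) =29/93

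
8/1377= 8/1377 = 0.01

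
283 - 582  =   - 299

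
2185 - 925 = 1260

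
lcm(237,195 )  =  15405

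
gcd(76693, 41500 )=1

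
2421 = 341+2080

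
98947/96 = 1030 + 67/96 = 1030.70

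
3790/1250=3 + 4/125 = 3.03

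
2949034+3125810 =6074844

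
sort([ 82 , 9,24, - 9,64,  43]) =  [ - 9,9,24,43, 64, 82 ]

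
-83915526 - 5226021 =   -  89141547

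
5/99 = 5/99 =0.05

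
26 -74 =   -  48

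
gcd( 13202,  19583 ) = 1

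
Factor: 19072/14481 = 2^7*3^( - 2)*149^1 *1609^(-1) 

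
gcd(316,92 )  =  4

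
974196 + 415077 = 1389273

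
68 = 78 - 10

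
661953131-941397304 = -279444173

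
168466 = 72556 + 95910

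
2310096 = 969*2384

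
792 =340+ 452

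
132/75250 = 66/37625 = 0.00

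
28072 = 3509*8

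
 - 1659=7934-9593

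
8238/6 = 1373 = 1373.00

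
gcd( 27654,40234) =2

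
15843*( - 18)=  - 285174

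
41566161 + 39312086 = 80878247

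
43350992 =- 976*( - 44417)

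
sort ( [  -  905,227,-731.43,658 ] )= [-905, - 731.43,  227,658] 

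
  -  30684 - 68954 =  - 99638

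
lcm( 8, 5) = 40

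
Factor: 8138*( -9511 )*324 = -2^3 * 3^4 * 13^1* 313^1 * 9511^1=- 25077767832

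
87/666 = 29/222   =  0.13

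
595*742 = 441490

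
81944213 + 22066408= 104010621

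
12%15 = 12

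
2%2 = 0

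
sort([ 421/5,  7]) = [ 7,  421/5 ]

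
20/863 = 20/863 = 0.02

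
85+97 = 182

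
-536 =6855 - 7391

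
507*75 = 38025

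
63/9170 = 9/1310 = 0.01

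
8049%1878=537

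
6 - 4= 2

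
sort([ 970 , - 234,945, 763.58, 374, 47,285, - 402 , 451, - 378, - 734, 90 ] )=[ - 734,- 402,- 378, - 234,47, 90, 285, 374,451,763.58, 945,970]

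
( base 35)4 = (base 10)4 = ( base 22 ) 4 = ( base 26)4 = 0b100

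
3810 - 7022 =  - 3212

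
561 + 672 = 1233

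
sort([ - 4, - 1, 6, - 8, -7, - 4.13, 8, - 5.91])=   [ - 8, - 7, - 5.91, - 4.13,- 4, - 1, 6, 8]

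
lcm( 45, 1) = 45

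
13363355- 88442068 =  - 75078713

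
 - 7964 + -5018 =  - 12982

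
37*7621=281977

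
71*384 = 27264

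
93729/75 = 31243/25= 1249.72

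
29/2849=29/2849 =0.01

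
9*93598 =842382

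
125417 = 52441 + 72976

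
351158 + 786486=1137644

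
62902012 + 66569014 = 129471026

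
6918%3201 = 516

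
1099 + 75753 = 76852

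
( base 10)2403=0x963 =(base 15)aa3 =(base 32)2B3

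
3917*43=168431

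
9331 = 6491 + 2840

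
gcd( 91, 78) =13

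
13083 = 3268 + 9815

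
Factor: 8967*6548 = 58715916 = 2^2 * 3^1 * 7^2*61^1 * 1637^1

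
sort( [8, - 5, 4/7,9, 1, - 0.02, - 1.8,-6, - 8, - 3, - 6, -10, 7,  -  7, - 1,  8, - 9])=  [ - 10, - 9, - 8,  -  7, - 6, - 6, - 5,-3, - 1.8, - 1, - 0.02,  4/7, 1,7, 8,  8,  9]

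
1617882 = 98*16509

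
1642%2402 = 1642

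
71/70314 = 71/70314 = 0.00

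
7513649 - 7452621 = 61028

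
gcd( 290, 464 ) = 58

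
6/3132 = 1/522= 0.00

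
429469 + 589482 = 1018951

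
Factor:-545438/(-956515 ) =2^1*5^(  -  1)*7^( - 1 ) * 27329^( - 1 )*272719^1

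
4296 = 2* 2148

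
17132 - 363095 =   -  345963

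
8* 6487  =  51896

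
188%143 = 45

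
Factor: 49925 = 5^2*1997^1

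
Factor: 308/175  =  44/25 = 2^2 * 5^( - 2 ) *11^1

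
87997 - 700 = 87297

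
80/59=80/59 = 1.36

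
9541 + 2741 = 12282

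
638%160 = 158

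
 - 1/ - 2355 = 1/2355  =  0.00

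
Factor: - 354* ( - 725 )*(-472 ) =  - 121138800= - 2^4 *3^1 * 5^2*29^1*59^2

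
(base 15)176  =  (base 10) 336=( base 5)2321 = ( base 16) 150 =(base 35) 9l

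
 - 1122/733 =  - 1122/733 = - 1.53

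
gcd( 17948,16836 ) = 4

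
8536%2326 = 1558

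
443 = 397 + 46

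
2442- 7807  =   - 5365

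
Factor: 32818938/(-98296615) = - 2^1 * 3^1*5^( - 1) * 5469823^1*19659323^( - 1 ) 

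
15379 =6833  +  8546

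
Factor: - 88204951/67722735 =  - 3^(-1)*5^(-1)*31^1*73^1*149^(-1)*157^( - 1)*193^( - 1 )*38977^1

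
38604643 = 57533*671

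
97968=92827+5141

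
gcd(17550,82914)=78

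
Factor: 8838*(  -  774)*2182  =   - 2^3*3^4*43^1*491^1 *1091^1 = - 14926215384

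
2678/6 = 446 + 1/3 = 446.33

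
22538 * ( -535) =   -  12057830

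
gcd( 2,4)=2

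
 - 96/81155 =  -1 +81059/81155 = - 0.00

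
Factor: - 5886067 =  - 11^1 *19^1*28163^1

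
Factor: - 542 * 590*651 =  - 208176780 = - 2^2*3^1 * 5^1*7^1 *31^1*59^1*271^1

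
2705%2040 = 665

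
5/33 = 5/33 = 0.15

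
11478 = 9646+1832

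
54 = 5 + 49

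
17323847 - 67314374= - 49990527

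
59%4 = 3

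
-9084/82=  - 111 + 9/41=-110.78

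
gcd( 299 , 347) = 1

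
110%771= 110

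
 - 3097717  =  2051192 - 5148909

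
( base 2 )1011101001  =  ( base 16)2e9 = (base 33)mj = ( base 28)QH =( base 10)745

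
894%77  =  47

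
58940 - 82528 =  - 23588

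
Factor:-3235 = - 5^1*647^1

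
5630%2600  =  430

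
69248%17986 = 15290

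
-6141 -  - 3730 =-2411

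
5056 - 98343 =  - 93287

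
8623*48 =413904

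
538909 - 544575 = - 5666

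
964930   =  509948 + 454982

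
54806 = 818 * 67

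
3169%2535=634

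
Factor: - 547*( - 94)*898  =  46173364 = 2^2*47^1*449^1*547^1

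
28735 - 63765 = - 35030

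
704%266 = 172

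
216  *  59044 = 12753504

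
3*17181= 51543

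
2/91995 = 2/91995  =  0.00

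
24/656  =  3/82 = 0.04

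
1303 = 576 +727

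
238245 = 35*6807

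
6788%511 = 145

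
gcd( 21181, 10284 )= 1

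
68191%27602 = 12987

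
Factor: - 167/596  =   - 2^( - 2) * 149^( - 1 )*167^1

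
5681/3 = 1893+2/3 =1893.67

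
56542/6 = 9423+ 2/3 = 9423.67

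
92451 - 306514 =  - 214063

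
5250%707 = 301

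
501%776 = 501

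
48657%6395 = 3892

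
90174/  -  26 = -3469+ 10/13 =- 3468.23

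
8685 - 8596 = 89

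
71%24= 23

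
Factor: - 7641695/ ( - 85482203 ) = 5^1*251^1*6089^1*85482203^ ( - 1 ) 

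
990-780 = 210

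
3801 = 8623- 4822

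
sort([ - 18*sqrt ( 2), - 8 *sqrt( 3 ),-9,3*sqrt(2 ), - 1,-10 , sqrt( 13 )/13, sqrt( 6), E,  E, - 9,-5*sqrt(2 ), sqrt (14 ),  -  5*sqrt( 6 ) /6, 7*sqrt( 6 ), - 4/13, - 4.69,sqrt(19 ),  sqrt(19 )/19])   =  [ - 18*sqrt(2 ), - 8*sqrt( 3 ), - 10, - 9 ,-9, - 5*sqrt(2) ,-4.69, - 5*sqrt(6 )/6, - 1, - 4/13,sqrt (19 )/19,  sqrt (13 ) /13,sqrt( 6),E, E,sqrt(14 ) , 3 * sqrt( 2 ),  sqrt( 19),7 * sqrt( 6) ]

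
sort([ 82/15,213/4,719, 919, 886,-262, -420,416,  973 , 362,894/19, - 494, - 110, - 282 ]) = [ - 494, - 420, - 282,  -  262,  -  110, 82/15, 894/19, 213/4, 362, 416, 719,886, 919, 973]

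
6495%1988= 531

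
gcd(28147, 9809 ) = 1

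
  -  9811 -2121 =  - 11932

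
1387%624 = 139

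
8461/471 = 8461/471=17.96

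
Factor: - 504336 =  - 2^4*3^1 * 7^1*19^1*79^1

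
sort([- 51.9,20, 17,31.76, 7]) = [ - 51.9, 7, 17, 20 , 31.76]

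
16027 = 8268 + 7759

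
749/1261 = 749/1261 = 0.59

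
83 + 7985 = 8068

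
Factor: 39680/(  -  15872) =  - 2^ ( -1)*5^1=- 5/2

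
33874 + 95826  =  129700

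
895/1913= 895/1913= 0.47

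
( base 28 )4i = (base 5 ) 1010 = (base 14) 94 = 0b10000010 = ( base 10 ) 130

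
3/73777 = 3/73777 = 0.00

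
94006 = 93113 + 893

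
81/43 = 1+ 38/43 = 1.88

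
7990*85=679150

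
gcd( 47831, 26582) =1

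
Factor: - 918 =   -  2^1*3^3*17^1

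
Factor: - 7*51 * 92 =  - 32844 = - 2^2 * 3^1*7^1*17^1*23^1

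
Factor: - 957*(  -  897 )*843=3^3*11^1*13^1*23^1  *  29^1 * 281^1 = 723655647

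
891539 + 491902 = 1383441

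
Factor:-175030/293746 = -115/193 = -5^1*23^1* 193^( - 1)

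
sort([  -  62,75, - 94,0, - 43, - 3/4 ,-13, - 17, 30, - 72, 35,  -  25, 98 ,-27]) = [  -  94,-72,-62,-43, - 27, - 25, - 17, - 13, -3/4, 0,30, 35,75 , 98]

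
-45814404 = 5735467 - 51549871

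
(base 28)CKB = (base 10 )9979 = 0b10011011111011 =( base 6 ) 114111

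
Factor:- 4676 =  - 2^2 * 7^1*167^1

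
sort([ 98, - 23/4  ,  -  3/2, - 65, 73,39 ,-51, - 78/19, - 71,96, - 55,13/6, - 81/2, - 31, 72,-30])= [ - 71,-65, - 55,-51, -81/2, - 31, - 30, - 23/4, - 78/19, - 3/2,  13/6, 39, 72,  73, 96, 98]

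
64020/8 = 8002 + 1/2 = 8002.50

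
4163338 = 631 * 6598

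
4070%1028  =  986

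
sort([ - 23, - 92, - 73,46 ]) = [ - 92, - 73,-23,46]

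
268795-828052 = - 559257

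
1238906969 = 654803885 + 584103084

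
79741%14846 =5511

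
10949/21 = 521 + 8/21 = 521.38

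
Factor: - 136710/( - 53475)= 2^1 * 3^1 * 5^( - 1)*7^2*23^( - 1) = 294/115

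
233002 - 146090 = 86912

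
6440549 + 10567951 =17008500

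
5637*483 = 2722671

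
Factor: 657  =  3^2*73^1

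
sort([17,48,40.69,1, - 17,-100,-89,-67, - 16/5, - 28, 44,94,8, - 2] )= [ - 100,-89,  -  67,  -  28 , - 17 , - 16/5,-2, 1, 8,  17 , 40.69,44 , 48 , 94]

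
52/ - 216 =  - 1+41/54 =- 0.24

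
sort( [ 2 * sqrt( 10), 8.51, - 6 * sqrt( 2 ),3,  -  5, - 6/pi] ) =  [ - 6 * sqrt( 2), - 5, - 6/pi, 3,  2 * sqrt( 10), 8.51]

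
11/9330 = 11/9330 = 0.00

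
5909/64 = 5909/64 = 92.33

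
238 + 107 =345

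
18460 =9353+9107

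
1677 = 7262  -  5585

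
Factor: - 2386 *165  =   - 393690=-  2^1*3^1*5^1*11^1*1193^1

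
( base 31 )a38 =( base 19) 17H2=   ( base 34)8DL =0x25EF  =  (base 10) 9711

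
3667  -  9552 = -5885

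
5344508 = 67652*79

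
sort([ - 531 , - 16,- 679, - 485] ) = [ - 679, - 531, - 485, - 16] 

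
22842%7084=1590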